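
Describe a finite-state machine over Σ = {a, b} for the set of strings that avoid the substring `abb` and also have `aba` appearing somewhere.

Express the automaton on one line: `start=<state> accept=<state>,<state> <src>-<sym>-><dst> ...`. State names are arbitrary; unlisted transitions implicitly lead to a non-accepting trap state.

Handle the two conditions separately and then intersect. One (4 states) tracks partial matches of the forbidden pattern `abb`; the other (4 states) tracks whether and how much of `aba` has been seen. Each combined state is a pair, one component from each; accept when both components accept. Equivalent product states are then merged.
A 6-state machine:
        a   b  
>  q0   q1  q0 
   q1   q1  q2 
   q2   q3  q4 
 * q3   q3  q5 
   q4   q4  q4 
 * q5   q3  q4 
(> = start, * = accepting)

start=q0 accept=q3,q5 q0-a->q1 q0-b->q0 q1-a->q1 q1-b->q2 q2-a->q3 q2-b->q4 q3-a->q3 q3-b->q5 q4-a->q4 q4-b->q4 q5-a->q3 q5-b->q4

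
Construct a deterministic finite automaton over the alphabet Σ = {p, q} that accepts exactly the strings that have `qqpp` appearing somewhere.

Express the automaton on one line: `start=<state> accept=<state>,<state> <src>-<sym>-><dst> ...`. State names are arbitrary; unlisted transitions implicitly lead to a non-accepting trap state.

start=s0 accept=s4 s0-p->s0 s0-q->s1 s1-p->s0 s1-q->s2 s2-p->s3 s2-q->s2 s3-p->s4 s3-q->s1 s4-p->s4 s4-q->s4

States s0..s3 record the length of the longest prefix of `qqpp` that matches the current input suffix. Reaching s4 means `qqpp` has been seen, and we stay there forever. Accept from s4.
With 5 states:
        p   q  
>  s0   s0  s1 
   s1   s0  s2 
   s2   s3  s2 
   s3   s4  s1 
 * s4   s4  s4 
(> = start, * = accepting)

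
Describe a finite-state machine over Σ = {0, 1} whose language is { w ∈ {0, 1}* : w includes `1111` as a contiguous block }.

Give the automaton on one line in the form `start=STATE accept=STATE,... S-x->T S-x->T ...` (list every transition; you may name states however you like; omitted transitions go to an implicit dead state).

Track how much of `1111` has been matched so far: state s0 is no progress, s4 is the absorbing accept state reached once `1111` has occurred. Intermediate states record partial matches; on a mismatch, fall back to the longest reusable overlap.
        0   1  
>  s0   s0  s1 
   s1   s0  s2 
   s2   s0  s3 
   s3   s0  s4 
 * s4   s4  s4 
(> = start, * = accepting)

start=s0 accept=s4 s0-0->s0 s0-1->s1 s1-0->s0 s1-1->s2 s2-0->s0 s2-1->s3 s3-0->s0 s3-1->s4 s4-0->s4 s4-1->s4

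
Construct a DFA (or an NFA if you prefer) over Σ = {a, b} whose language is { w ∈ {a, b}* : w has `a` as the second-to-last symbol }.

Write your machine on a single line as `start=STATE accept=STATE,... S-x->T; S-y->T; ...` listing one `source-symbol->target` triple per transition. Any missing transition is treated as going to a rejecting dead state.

A DFA must remember the last 2 symbols (since which symbol is second-to-last isn't known until the input ends). Use one state per possible window of the last ≤2 symbols; accept from those whose window starts with `a`.
        a   b  
>  q0   q1  q2 
   q1   q3  q4 
   q2   q5  q6 
 * q3   q3  q4 
 * q4   q5  q6 
   q5   q3  q4 
   q6   q5  q6 
(> = start, * = accepting)

start=q0; accept=q3,q4; q0-a->q1; q0-b->q2; q1-a->q3; q1-b->q4; q2-a->q5; q2-b->q6; q3-a->q3; q3-b->q4; q4-a->q5; q4-b->q6; q5-a->q3; q5-b->q4; q6-a->q5; q6-b->q6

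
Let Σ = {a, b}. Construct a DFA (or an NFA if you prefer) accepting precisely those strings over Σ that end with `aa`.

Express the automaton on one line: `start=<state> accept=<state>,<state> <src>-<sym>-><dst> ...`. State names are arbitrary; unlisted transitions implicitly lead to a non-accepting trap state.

Let each state record the length of the longest suffix of the input read so far that is also a prefix of `aa`. S1 means the last symbol is `a`; S2 means the last 2 symbols are `aa`. Accept only at S2, where the string currently ends in `aa`.
A 3-state machine:
        a   b  
>  S0   S1  S0 
   S1   S2  S0 
 * S2   S2  S0 
(> = start, * = accepting)

start=S0 accept=S2 S0-a->S1 S0-b->S0 S1-a->S2 S1-b->S0 S2-a->S2 S2-b->S0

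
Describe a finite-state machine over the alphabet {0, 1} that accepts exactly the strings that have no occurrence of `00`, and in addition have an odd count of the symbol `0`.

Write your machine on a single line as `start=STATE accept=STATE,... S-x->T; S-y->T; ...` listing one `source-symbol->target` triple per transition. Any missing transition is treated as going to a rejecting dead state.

Run two small machines in parallel and take their product. One (3 states) tracks partial matches of the forbidden pattern `00`; the other (2 states) tracks the count of `0`s modulo 2. Each combined state is a pair, one component from each; accept when both components accept.
A 6-state machine:
        0   1  
>  q0   q1  q0 
 * q1   q2  q3 
   q2   q4  q2 
 * q3   q5  q3 
   q4   q2  q4 
   q5   q4  q0 
(> = start, * = accepting)

start=q0; accept=q1,q3; q0-0->q1; q0-1->q0; q1-0->q2; q1-1->q3; q2-0->q4; q2-1->q2; q3-0->q5; q3-1->q3; q4-0->q2; q4-1->q4; q5-0->q4; q5-1->q0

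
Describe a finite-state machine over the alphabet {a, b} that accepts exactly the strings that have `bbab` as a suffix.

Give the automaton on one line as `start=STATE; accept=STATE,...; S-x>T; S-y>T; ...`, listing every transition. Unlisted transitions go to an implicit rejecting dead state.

Let each state record the length of the longest suffix of the input read so far that is also a prefix of `bbab`. S1 means the last symbol is `b`; S2 means the last 2 symbols are `bb`; S3 means the last 3 symbols are `bba`; S4 means the last 4 symbols are `bbab`. Accept only at S4, where the string currently ends in `bbab`.
A 5-state machine:
        a   b  
>  S0   S0  S1 
   S1   S0  S2 
   S2   S3  S2 
   S3   S0  S4 
 * S4   S0  S2 
(> = start, * = accepting)

start=S0; accept=S4; S0-a>S0; S0-b>S1; S1-a>S0; S1-b>S2; S2-a>S3; S2-b>S2; S3-a>S0; S3-b>S4; S4-a>S0; S4-b>S2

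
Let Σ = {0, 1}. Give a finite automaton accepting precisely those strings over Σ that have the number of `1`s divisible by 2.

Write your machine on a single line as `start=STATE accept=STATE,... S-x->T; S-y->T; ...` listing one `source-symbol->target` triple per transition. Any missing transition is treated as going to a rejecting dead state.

start=A; accept=A; A-0->A; A-1->B; B-0->B; B-1->A

Keep the running count of `1`s modulo 2: each `1` advances along the cycle A → B → A while other symbols loop. Accept at A.
       0  1 
>* A   A  B 
   B   B  A 
(> = start, * = accepting)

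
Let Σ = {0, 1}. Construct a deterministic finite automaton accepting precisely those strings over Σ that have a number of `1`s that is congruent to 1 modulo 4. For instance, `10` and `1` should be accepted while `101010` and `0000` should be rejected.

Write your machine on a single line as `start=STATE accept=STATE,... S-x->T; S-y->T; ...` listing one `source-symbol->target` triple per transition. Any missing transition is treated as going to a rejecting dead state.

start=A; accept=B; A-0->A; A-1->B; B-0->B; B-1->C; C-0->C; C-1->D; D-0->D; D-1->A

Keep the running count of `1`s modulo 4: each `1` advances along the cycle A → B → C → D → A while other symbols loop. Accept at B.
       0  1 
>  A   A  B 
 * B   B  C 
   C   C  D 
   D   D  A 
(> = start, * = accepting)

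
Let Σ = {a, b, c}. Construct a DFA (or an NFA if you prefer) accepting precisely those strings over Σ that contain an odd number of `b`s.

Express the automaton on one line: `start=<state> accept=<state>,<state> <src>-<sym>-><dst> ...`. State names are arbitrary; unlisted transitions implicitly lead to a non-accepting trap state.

The only thing that matters is how many `b`s have appeared, reduced mod 2. Use one state per residue: s0 for 0, …, s1 for 1. Reading `b` moves to the next residue; anything else stays put. s1 is accepting.
A 2-state machine:
        a   b   c  
>  s0   s0  s1  s0 
 * s1   s1  s0  s1 
(> = start, * = accepting)

start=s0 accept=s1 s0-a->s0 s0-b->s1 s0-c->s0 s1-a->s1 s1-b->s0 s1-c->s1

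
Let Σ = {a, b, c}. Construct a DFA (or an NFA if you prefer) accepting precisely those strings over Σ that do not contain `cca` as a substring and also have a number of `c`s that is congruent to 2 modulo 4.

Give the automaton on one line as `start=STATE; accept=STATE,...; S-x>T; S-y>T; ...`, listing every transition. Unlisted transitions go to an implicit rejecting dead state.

start=s0; accept=s3,s4,s6; s0-a>s0; s0-b>s0; s0-c>s1; s1-a>s2; s1-b>s2; s1-c>s3; s2-a>s2; s2-b>s2; s2-c>s4; s3-a>s5; s3-b>s6; s3-c>s7; s4-a>s6; s4-b>s6; s4-c>s7; s5-a>s5; s5-b>s5; s5-c>s5; s6-a>s6; s6-b>s6; s6-c>s8; s7-a>s5; s7-b>s9; s7-c>s10; s8-a>s9; s8-b>s9; s8-c>s10; s9-a>s9; s9-b>s9; s9-c>s11; s10-a>s5; s10-b>s0; s10-c>s12; s11-a>s0; s11-b>s0; s11-c>s12; s12-a>s5; s12-b>s2; s12-c>s3

Run two small machines in parallel and take their product. The first has 4 states tracking partial matches of the forbidden pattern `cca`; the second has 4 states tracking the count of `c`s modulo 4. A product state is a pair (one from each), accepting exactly when both do. Minimizing collapses redundant product states.
A 13-state machine:
          a    b    c  
>  s0     s0   s0   s1 
   s1     s2   s2   s3 
   s2     s2   s2   s4 
 * s3     s5   s6   s7 
 * s4     s6   s6   s7 
   s5     s5   s5   s5 
 * s6     s6   s6   s8 
   s7     s5   s9  s10 
   s8     s9   s9  s10 
   s9     s9   s9  s11 
   s10    s5   s0  s12 
   s11    s0   s0  s12 
   s12    s5   s2   s3 
(> = start, * = accepting)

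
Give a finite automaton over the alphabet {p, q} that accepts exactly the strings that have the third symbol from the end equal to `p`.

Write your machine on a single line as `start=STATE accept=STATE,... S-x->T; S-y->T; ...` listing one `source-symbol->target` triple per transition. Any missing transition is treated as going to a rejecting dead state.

Because acceptance depends on a position counted from the end, the machine has to buffer the most recent 3 symbols. Make each state the string of the last up-to-3 symbols read; on input `x` shift the window left and append `x`. Accept when the buffered window has length 3 and begins with `p`.
With 15 states:
       p  q 
>  A   B  C 
   B   D  E 
   C   F  G 
   D   H  I 
   E   J  K 
   F   L  M 
   G   N  O 
 * H   H  I 
 * I   J  K 
 * J   L  M 
 * K   N  O 
   L   H  I 
   M   J  K 
   N   L  M 
   O   N  O 
(> = start, * = accepting)

start=A; accept=H,I,J,K; A-p->B; A-q->C; B-p->D; B-q->E; C-p->F; C-q->G; D-p->H; D-q->I; E-p->J; E-q->K; F-p->L; F-q->M; G-p->N; G-q->O; H-p->H; H-q->I; I-p->J; I-q->K; J-p->L; J-q->M; K-p->N; K-q->O; L-p->H; L-q->I; M-p->J; M-q->K; N-p->L; N-q->M; O-p->N; O-q->O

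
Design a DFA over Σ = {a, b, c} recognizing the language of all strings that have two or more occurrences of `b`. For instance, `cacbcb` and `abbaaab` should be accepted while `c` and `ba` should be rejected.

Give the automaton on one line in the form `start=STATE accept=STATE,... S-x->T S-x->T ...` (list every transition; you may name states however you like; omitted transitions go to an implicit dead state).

start=s0 accept=s2,s3 s0-a->s0 s0-b->s1 s0-c->s0 s1-a->s1 s1-b->s2 s1-c->s1 s2-a->s2 s2-b->s3 s2-c->s2 s3-a->s3 s3-b->s3 s3-c->s3

Count `b`s, saturating at 3: states s0 through s2 mean 0 through 2 `b`s seen; s3 means more than 2. Each `b` increments (capped at s3); other symbols loop. Accept from {s2, s3}.
With 4 states:
        a   b   c  
>  s0   s0  s1  s0 
   s1   s1  s2  s1 
 * s2   s2  s3  s2 
 * s3   s3  s3  s3 
(> = start, * = accepting)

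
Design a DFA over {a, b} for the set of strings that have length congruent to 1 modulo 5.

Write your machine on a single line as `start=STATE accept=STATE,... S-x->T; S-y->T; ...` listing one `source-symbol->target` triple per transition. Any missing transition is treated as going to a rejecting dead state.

start=q0; accept=q1; q0-a->q1; q0-b->q1; q1-a->q2; q1-b->q2; q2-a->q3; q2-b->q3; q3-a->q4; q3-b->q4; q4-a->q0; q4-b->q0

Only the length mod 5 matters, so use a 5-cycle: from any state, every input symbol moves to the next state, wrapping q4 back to q0. Mark q1 accepting.
        a   b  
>  q0   q1  q1 
 * q1   q2  q2 
   q2   q3  q3 
   q3   q4  q4 
   q4   q0  q0 
(> = start, * = accepting)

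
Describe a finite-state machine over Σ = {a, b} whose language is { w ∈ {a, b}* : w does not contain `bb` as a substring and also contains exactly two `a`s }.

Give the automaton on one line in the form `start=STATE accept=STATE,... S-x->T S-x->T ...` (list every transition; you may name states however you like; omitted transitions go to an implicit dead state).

Build one automaton per condition and run them in lockstep. One (3 states) tracks partial matches of the forbidden pattern `bb`; the other (4 states) tracks the count of `a`s, saturating at 3. Each combined state is a pair, one component from each; accept when both components accept. After merging equivalent states the machine shrinks.
        a   b  
>  q0   q1  q2 
   q1   q3  q4 
   q2   q1  q5 
 * q3   q5  q6 
   q4   q3  q5 
   q5   q5  q5 
 * q6   q5  q5 
(> = start, * = accepting)

start=q0 accept=q3,q6 q0-a->q1 q0-b->q2 q1-a->q3 q1-b->q4 q2-a->q1 q2-b->q5 q3-a->q5 q3-b->q6 q4-a->q3 q4-b->q5 q5-a->q5 q5-b->q5 q6-a->q5 q6-b->q5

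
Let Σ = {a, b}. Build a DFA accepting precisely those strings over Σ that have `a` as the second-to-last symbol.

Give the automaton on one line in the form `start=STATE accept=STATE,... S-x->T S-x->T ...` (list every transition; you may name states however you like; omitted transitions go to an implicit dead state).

start=s0 accept=s3,s4 s0-a->s1 s0-b->s2 s1-a->s3 s1-b->s4 s2-a->s5 s2-b->s6 s3-a->s3 s3-b->s4 s4-a->s5 s4-b->s6 s5-a->s3 s5-b->s4 s6-a->s5 s6-b->s6

Because acceptance depends on a position counted from the end, the machine has to buffer the most recent 2 symbols. Make each state the string of the last up-to-2 symbols read; on input `x` shift the window left and append `x`. Accept when the buffered window has length 2 and begins with `a`.
A 7-state machine:
        a   b  
>  s0   s1  s2 
   s1   s3  s4 
   s2   s5  s6 
 * s3   s3  s4 
 * s4   s5  s6 
   s5   s3  s4 
   s6   s5  s6 
(> = start, * = accepting)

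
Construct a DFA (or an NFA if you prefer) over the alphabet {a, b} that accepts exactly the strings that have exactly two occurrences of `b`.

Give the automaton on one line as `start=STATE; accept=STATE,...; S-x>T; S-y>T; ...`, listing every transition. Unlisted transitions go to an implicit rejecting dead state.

start=q0; accept=q2; q0-a>q0; q0-b>q1; q1-a>q1; q1-b>q2; q2-a>q2; q2-b>q3; q3-a>q3; q3-b>q3

Count `b`s, saturating at 3: states q0 through q2 mean 0 through 2 `b`s seen; q3 means more than 2. Each `b` increments (capped at q3); other symbols loop. Accept from {q2}.
4 states suffice.
        a   b  
>  q0   q0  q1 
   q1   q1  q2 
 * q2   q2  q3 
   q3   q3  q3 
(> = start, * = accepting)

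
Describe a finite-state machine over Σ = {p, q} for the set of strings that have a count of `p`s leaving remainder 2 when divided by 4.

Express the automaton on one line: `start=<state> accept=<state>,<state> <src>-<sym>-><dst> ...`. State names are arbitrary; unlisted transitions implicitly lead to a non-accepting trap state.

start=s0 accept=s2 s0-p->s1 s0-q->s0 s1-p->s2 s1-q->s1 s2-p->s3 s2-q->s2 s3-p->s0 s3-q->s3

Keep the running count of `p`s modulo 4: each `p` advances along the cycle s0 → s1 → s2 → s3 → s0 while other symbols loop. Accept at s2.
4 states suffice.
        p   q  
>  s0   s1  s0 
   s1   s2  s1 
 * s2   s3  s2 
   s3   s0  s3 
(> = start, * = accepting)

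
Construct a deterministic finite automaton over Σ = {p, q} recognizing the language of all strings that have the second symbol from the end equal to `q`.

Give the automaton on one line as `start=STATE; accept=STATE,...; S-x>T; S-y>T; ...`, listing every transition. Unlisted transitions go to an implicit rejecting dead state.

A DFA must remember the last 2 symbols (since which symbol is second-to-last isn't known until the input ends). Use one state per possible window of the last ≤2 symbols; accept from those whose window starts with `q`.
With 7 states:
       p  q 
>  A   B  C 
   B   D  E 
   C   F  G 
   D   D  E 
   E   F  G 
 * F   D  E 
 * G   F  G 
(> = start, * = accepting)

start=A; accept=F,G; A-p>B; A-q>C; B-p>D; B-q>E; C-p>F; C-q>G; D-p>D; D-q>E; E-p>F; E-q>G; F-p>D; F-q>E; G-p>F; G-q>G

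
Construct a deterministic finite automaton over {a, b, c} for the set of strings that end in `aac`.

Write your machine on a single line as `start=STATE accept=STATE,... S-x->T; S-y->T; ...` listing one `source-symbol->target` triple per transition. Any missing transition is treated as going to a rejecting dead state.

Remember how much of `aac` the current input suffix matches. State s0 means no match yet; s1 means the last symbol is `a`; s2 means the last 2 symbols are `aa`; s3 means the last 3 symbols are `aac`. Only s3 accepts. On a mismatch, fall back to the longest proper suffix that is still a prefix of `aac`.
With 4 states:
        a   b   c  
>  s0   s1  s0  s0 
   s1   s2  s0  s0 
   s2   s2  s0  s3 
 * s3   s1  s0  s0 
(> = start, * = accepting)

start=s0; accept=s3; s0-a->s1; s0-b->s0; s0-c->s0; s1-a->s2; s1-b->s0; s1-c->s0; s2-a->s2; s2-b->s0; s2-c->s3; s3-a->s1; s3-b->s0; s3-c->s0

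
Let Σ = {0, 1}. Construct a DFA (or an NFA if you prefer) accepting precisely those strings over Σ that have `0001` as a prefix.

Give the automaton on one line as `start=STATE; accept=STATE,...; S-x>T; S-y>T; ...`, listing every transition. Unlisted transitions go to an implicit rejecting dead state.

Check the first 4 symbols one by one: q0 through q3 record how many have matched `0001` so far; any wrong symbol goes to the dead state q5. After all 4 match we enter the accepting sink q4.
A 6-state machine:
        0   1  
>  q0   q1  q5 
   q1   q2  q5 
   q2   q3  q5 
   q3   q5  q4 
 * q4   q4  q4 
   q5   q5  q5 
(> = start, * = accepting)

start=q0; accept=q4; q0-0>q1; q0-1>q5; q1-0>q2; q1-1>q5; q2-0>q3; q2-1>q5; q3-0>q5; q3-1>q4; q4-0>q4; q4-1>q4; q5-0>q5; q5-1>q5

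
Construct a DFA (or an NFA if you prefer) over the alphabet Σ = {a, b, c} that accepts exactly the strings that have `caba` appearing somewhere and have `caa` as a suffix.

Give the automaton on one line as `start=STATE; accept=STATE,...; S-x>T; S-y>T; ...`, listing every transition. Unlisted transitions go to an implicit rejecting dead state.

Build one automaton per condition and run them in lockstep. The first has 5 states tracking whether and how much of `caba` has been seen; the second has 4 states tracking how much of the suffix `caa` has currently been matched. A product state is a pair (one from each), accepting exactly when both do.
A 9-state machine:
        a   b   c  
>  q0   q0  q0  q1 
   q1   q2  q0  q1 
   q2   q3  q4  q1 
   q3   q0  q0  q1 
   q4   q5  q0  q1 
   q5   q5  q5  q6 
   q6   q7  q5  q6 
   q7   q8  q5  q6 
 * q8   q5  q5  q6 
(> = start, * = accepting)

start=q0; accept=q8; q0-a>q0; q0-b>q0; q0-c>q1; q1-a>q2; q1-b>q0; q1-c>q1; q2-a>q3; q2-b>q4; q2-c>q1; q3-a>q0; q3-b>q0; q3-c>q1; q4-a>q5; q4-b>q0; q4-c>q1; q5-a>q5; q5-b>q5; q5-c>q6; q6-a>q7; q6-b>q5; q6-c>q6; q7-a>q8; q7-b>q5; q7-c>q6; q8-a>q5; q8-b>q5; q8-c>q6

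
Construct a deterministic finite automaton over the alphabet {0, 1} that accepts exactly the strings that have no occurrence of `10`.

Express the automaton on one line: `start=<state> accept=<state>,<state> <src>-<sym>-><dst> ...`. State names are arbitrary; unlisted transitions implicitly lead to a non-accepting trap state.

start=A accept=A,B A-0->A A-1->B B-0->C B-1->B C-0->C C-1->C

Track partial matches of the forbidden pattern `10`. State C is a dead state reached once `10` has occurred; every other state accepts. A means no part of `10` is currently matched.
With 3 states:
       0  1 
>* A   A  B 
 * B   C  B 
   C   C  C 
(> = start, * = accepting)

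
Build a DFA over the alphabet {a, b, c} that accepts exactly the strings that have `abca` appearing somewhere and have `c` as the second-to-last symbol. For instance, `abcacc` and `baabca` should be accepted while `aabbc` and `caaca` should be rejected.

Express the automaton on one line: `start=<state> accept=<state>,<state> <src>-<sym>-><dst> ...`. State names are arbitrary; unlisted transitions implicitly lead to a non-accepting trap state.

start=S0 accept=S14,S21,S22 S0-a->S1 S0-b->S2 S0-c->S3 S1-a->S4 S1-b->S5 S1-c->S6 S2-a->S7 S2-b->S8 S2-c->S9 S3-a->S10 S3-b->S11 S3-c->S12 S4-a->S4 S4-b->S5 S4-c->S6 S5-a->S7 S5-b->S8 S5-c->S13 S6-a->S10 S6-b->S11 S6-c->S12 S7-a->S4 S7-b->S5 S7-c->S6 S8-a->S7 S8-b->S8 S8-c->S9 S9-a->S10 S9-b->S11 S9-c->S12 S10-a->S4 S10-b->S5 S10-c->S6 S11-a->S7 S11-b->S8 S11-c->S9 S12-a->S10 S12-b->S11 S12-c->S12 S13-a->S14 S13-b->S11 S13-c->S12 S14-a->S15 S14-b->S16 S14-c->S17 S15-a->S15 S15-b->S16 S15-c->S17 S16-a->S18 S16-b->S19 S16-c->S20 S17-a->S14 S17-b->S21 S17-c->S22 S18-a->S15 S18-b->S16 S18-c->S17 S19-a->S18 S19-b->S19 S19-c->S20 S20-a->S14 S20-b->S21 S20-c->S22 S21-a->S18 S21-b->S19 S21-c->S20 S22-a->S14 S22-b->S21 S22-c->S22

Build one automaton per condition and run them in lockstep. One (5 states) tracks whether and how much of `abca` has been seen; the other (13 states) tracks the last 2 symbols read. Each combined state is a pair, one component from each; accept when both components accept.
A 23-state machine:
          a    b    c  
>  S0     S1   S2   S3 
   S1     S4   S5   S6 
   S2     S7   S8   S9 
   S3    S10  S11  S12 
   S4     S4   S5   S6 
   S5     S7   S8  S13 
   S6    S10  S11  S12 
   S7     S4   S5   S6 
   S8     S7   S8   S9 
   S9    S10  S11  S12 
   S10    S4   S5   S6 
   S11    S7   S8   S9 
   S12   S10  S11  S12 
   S13   S14  S11  S12 
 * S14   S15  S16  S17 
   S15   S15  S16  S17 
   S16   S18  S19  S20 
   S17   S14  S21  S22 
   S18   S15  S16  S17 
   S19   S18  S19  S20 
   S20   S14  S21  S22 
 * S21   S18  S19  S20 
 * S22   S14  S21  S22 
(> = start, * = accepting)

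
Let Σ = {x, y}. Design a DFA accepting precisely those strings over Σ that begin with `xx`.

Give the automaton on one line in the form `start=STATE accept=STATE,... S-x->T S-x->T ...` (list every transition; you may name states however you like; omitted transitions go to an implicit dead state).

start=q0 accept=q2 q0-x->q1 q0-y->q3 q1-x->q2 q1-y->q3 q2-x->q2 q2-y->q2 q3-x->q3 q3-y->q3

Check the first 2 symbols one by one: q0 through q1 record how many have matched `xx` so far; any wrong symbol goes to the dead state q3. After all 2 match we enter the accepting sink q2.
        x   y  
>  q0   q1  q3 
   q1   q2  q3 
 * q2   q2  q2 
   q3   q3  q3 
(> = start, * = accepting)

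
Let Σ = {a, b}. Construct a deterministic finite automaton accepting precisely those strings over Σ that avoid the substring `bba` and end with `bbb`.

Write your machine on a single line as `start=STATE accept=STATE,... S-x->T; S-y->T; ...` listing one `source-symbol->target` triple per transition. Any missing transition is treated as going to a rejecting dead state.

start=q0; accept=q4; q0-a->q0; q0-b->q1; q1-a->q0; q1-b->q2; q2-a->q3; q2-b->q4; q3-a->q3; q3-b->q3; q4-a->q3; q4-b->q4

Run two small machines in parallel and take their product. One (4 states) tracks partial matches of the forbidden pattern `bba`; the other (4 states) tracks how much of the suffix `bbb` has currently been matched. Each combined state is a pair, one component from each; accept when both components accept. Minimizing collapses redundant product states.
A 5-state machine:
        a   b  
>  q0   q0  q1 
   q1   q0  q2 
   q2   q3  q4 
   q3   q3  q3 
 * q4   q3  q4 
(> = start, * = accepting)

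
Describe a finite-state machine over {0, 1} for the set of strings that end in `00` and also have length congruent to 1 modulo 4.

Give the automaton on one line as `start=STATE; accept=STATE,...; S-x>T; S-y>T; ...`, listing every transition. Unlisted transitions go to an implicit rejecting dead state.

Build one automaton per condition and run them in lockstep. The first has 3 states tracking how much of the suffix `00` has currently been matched; the second has 4 states tracking the input length modulo 4. A product state is a pair (one from each), accepting exactly when both do. After merging equivalent states the machine shrinks.
6 states suffice.
        0   1  
>  s0   s1  s1 
   s1   s2  s2 
   s2   s3  s3 
   s3   s4  s0 
   s4   s5  s1 
 * s5   s2  s2 
(> = start, * = accepting)

start=s0; accept=s5; s0-0>s1; s0-1>s1; s1-0>s2; s1-1>s2; s2-0>s3; s2-1>s3; s3-0>s4; s3-1>s0; s4-0>s5; s4-1>s1; s5-0>s2; s5-1>s2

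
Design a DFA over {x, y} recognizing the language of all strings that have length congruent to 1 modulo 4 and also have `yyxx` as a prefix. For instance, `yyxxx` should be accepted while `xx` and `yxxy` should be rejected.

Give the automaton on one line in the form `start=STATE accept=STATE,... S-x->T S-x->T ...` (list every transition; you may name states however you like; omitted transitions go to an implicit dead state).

start=q0 accept=q9 q0-x->q1 q0-y->q2 q1-x->q3 q1-y->q3 q2-x->q3 q2-y->q4 q3-x->q5 q3-y->q5 q4-x->q6 q4-y->q5 q5-x->q7 q5-y->q7 q6-x->q8 q6-y->q7 q7-x->q1 q7-y->q1 q8-x->q9 q8-y->q9 q9-x->q10 q9-y->q10 q10-x->q11 q10-y->q11 q11-x->q8 q11-y->q8

Handle the two conditions separately and then intersect. One (4 states) tracks the input length modulo 4; the other (6 states) tracks whether the input so far still matches the prefix `yyxx`. Each combined state is a pair, one component from each; accept when both components accept.
A 12-state machine:
          x    y  
>  q0     q1   q2 
   q1     q3   q3 
   q2     q3   q4 
   q3     q5   q5 
   q4     q6   q5 
   q5     q7   q7 
   q6     q8   q7 
   q7     q1   q1 
   q8     q9   q9 
 * q9    q10  q10 
   q10   q11  q11 
   q11    q8   q8 
(> = start, * = accepting)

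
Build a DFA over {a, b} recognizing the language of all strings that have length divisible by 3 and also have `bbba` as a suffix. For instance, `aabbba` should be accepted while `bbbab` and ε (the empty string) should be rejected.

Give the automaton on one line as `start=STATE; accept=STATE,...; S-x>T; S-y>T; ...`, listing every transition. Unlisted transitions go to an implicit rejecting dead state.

start=q0; accept=q6; q0-a>q1; q0-b>q1; q1-a>q2; q1-b>q2; q2-a>q0; q2-b>q3; q3-a>q1; q3-b>q4; q4-a>q2; q4-b>q5; q5-a>q6; q5-b>q3; q6-a>q1; q6-b>q1

Run two small machines in parallel and take their product. The first has 3 states tracking the input length modulo 3; the second has 5 states tracking how much of the suffix `bbba` has currently been matched. A product state is a pair (one from each), accepting exactly when both do. After merging equivalent states the machine shrinks.
7 states suffice.
        a   b  
>  q0   q1  q1 
   q1   q2  q2 
   q2   q0  q3 
   q3   q1  q4 
   q4   q2  q5 
   q5   q6  q3 
 * q6   q1  q1 
(> = start, * = accepting)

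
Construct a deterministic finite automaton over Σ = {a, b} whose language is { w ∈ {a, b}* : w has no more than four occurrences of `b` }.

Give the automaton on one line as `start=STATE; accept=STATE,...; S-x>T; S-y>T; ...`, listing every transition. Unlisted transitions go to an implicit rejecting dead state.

Only the number of `b`s matters, and only up to 5. Make a chain q0 → q1 → q2 → q3 → q4 → q5 advanced by each `b` (with q5 absorbing); every other symbol self-loops. The accepting set is {q0, q1, q2, q3, q4}.
A 6-state machine:
        a   b  
>* q0   q0  q1 
 * q1   q1  q2 
 * q2   q2  q3 
 * q3   q3  q4 
 * q4   q4  q5 
   q5   q5  q5 
(> = start, * = accepting)

start=q0; accept=q0,q1,q2,q3,q4; q0-a>q0; q0-b>q1; q1-a>q1; q1-b>q2; q2-a>q2; q2-b>q3; q3-a>q3; q3-b>q4; q4-a>q4; q4-b>q5; q5-a>q5; q5-b>q5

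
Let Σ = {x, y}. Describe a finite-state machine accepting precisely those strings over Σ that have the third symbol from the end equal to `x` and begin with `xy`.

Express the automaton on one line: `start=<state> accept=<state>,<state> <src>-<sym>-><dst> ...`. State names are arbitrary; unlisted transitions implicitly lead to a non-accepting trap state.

Run two small machines in parallel and take their product. One (15 states) tracks the last 3 symbols read; the other (4 states) tracks whether the input so far still matches the prefix `xy`. Each combined state is a pair, one component from each; accept when both components accept. After merging equivalent states the machine shrinks.
An 11-state machine:
          x    y  
>  s0     s1   s2 
   s1     s2   s3 
   s2     s2   s2 
   s3     s4   s5 
 * s4     s6   s3 
 * s5     s7   s8 
   s6     s9  s10 
   s7     s6   s3 
   s8     s7   s8 
 * s9     s9  s10 
 * s10    s4   s5 
(> = start, * = accepting)

start=s0 accept=s4,s5,s9,s10 s0-x->s1 s0-y->s2 s1-x->s2 s1-y->s3 s2-x->s2 s2-y->s2 s3-x->s4 s3-y->s5 s4-x->s6 s4-y->s3 s5-x->s7 s5-y->s8 s6-x->s9 s6-y->s10 s7-x->s6 s7-y->s3 s8-x->s7 s8-y->s8 s9-x->s9 s9-y->s10 s10-x->s4 s10-y->s5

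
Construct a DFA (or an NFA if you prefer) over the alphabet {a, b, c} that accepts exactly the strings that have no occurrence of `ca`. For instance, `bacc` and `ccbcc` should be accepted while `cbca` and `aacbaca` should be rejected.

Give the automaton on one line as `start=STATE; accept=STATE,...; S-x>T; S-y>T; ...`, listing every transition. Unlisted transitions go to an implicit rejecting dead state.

This is the complement of 'contains `ca`'. Use the same substring-matching states — q0 through q2 holding how much of `ca` has just been matched — but flip the accepting set: everything except the trap q2 accepts.
A 3-state machine:
        a   b   c  
>* q0   q0  q0  q1 
 * q1   q2  q0  q1 
   q2   q2  q2  q2 
(> = start, * = accepting)

start=q0; accept=q0,q1; q0-a>q0; q0-b>q0; q0-c>q1; q1-a>q2; q1-b>q0; q1-c>q1; q2-a>q2; q2-b>q2; q2-c>q2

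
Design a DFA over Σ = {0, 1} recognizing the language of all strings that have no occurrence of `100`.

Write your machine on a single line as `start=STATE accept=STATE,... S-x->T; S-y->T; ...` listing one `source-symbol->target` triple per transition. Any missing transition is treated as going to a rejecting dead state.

Track partial matches of the forbidden pattern `100`. State q3 is a dead state reached once `100` has occurred; every other state accepts. q0 means no part of `100` is currently matched.
With 4 states:
        0   1  
>* q0   q0  q1 
 * q1   q2  q1 
 * q2   q3  q1 
   q3   q3  q3 
(> = start, * = accepting)

start=q0; accept=q0,q1,q2; q0-0->q0; q0-1->q1; q1-0->q2; q1-1->q1; q2-0->q3; q2-1->q1; q3-0->q3; q3-1->q3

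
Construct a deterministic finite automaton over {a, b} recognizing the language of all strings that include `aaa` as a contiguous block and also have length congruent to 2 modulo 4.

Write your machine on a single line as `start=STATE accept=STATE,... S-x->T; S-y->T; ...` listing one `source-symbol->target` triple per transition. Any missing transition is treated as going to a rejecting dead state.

Build one automaton per condition and run them in lockstep. The first has 4 states tracking whether and how much of `aaa` has been seen; the second has 4 states tracking the input length modulo 4. A product state is a pair (one from each), accepting exactly when both do.
With 16 states:
          a    b  
>  q0     q1   q2 
   q1     q3   q4 
   q2     q5   q4 
   q3     q6   q7 
   q4     q8   q7 
   q5     q9   q7 
   q6    q10  q10 
   q7    q11   q0 
   q8    q12   q0 
   q9    q10   q0 
   q10   q13  q13 
   q11   q14   q2 
   q12   q13   q2 
   q13   q15  q15 
   q14   q15   q4 
 * q15    q6   q6 
(> = start, * = accepting)

start=q0; accept=q15; q0-a->q1; q0-b->q2; q1-a->q3; q1-b->q4; q2-a->q5; q2-b->q4; q3-a->q6; q3-b->q7; q4-a->q8; q4-b->q7; q5-a->q9; q5-b->q7; q6-a->q10; q6-b->q10; q7-a->q11; q7-b->q0; q8-a->q12; q8-b->q0; q9-a->q10; q9-b->q0; q10-a->q13; q10-b->q13; q11-a->q14; q11-b->q2; q12-a->q13; q12-b->q2; q13-a->q15; q13-b->q15; q14-a->q15; q14-b->q4; q15-a->q6; q15-b->q6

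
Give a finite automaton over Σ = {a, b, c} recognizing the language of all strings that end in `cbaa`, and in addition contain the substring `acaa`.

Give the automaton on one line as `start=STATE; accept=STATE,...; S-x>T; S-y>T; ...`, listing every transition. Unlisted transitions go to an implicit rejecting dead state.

start=S0; accept=S8; S0-a>S1; S0-b>S0; S0-c>S0; S1-a>S1; S1-b>S0; S1-c>S2; S2-a>S3; S2-b>S0; S2-c>S0; S3-a>S4; S3-b>S0; S3-c>S2; S4-a>S4; S4-b>S4; S4-c>S5; S5-a>S4; S5-b>S6; S5-c>S5; S6-a>S7; S6-b>S4; S6-c>S5; S7-a>S8; S7-b>S4; S7-c>S5; S8-a>S4; S8-b>S4; S8-c>S5

Handle the two conditions separately and then intersect. One (5 states) tracks how much of the suffix `cbaa` has currently been matched; the other (5 states) tracks whether and how much of `acaa` has been seen. Each combined state is a pair, one component from each; accept when both components accept. After merging equivalent states the machine shrinks.
With 9 states:
        a   b   c  
>  S0   S1  S0  S0 
   S1   S1  S0  S2 
   S2   S3  S0  S0 
   S3   S4  S0  S2 
   S4   S4  S4  S5 
   S5   S4  S6  S5 
   S6   S7  S4  S5 
   S7   S8  S4  S5 
 * S8   S4  S4  S5 
(> = start, * = accepting)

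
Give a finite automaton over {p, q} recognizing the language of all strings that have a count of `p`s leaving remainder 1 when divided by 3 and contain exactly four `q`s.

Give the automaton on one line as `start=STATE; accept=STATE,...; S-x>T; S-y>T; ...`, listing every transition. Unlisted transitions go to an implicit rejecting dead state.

Handle the two conditions separately and then intersect. The first has 3 states tracking the count of `p`s modulo 3; the second has 6 states tracking the count of `q`s, saturating at 5. A product state is a pair (one from each), accepting exactly when both do. Minimizing collapses redundant product states.
16 states suffice.
       p  q 
>  A   B  C 
   B   D  E 
   C   E  F 
   D   A  G 
   E   G  H 
   F   H  I 
   G   C  J 
   H   J  K 
   I   K  L 
   J   F  M 
   K   M  N 
   L   N  O 
   M   I  P 
 * N   P  O 
   O   O  O 
   P   L  O 
(> = start, * = accepting)

start=A; accept=N; A-p>B; A-q>C; B-p>D; B-q>E; C-p>E; C-q>F; D-p>A; D-q>G; E-p>G; E-q>H; F-p>H; F-q>I; G-p>C; G-q>J; H-p>J; H-q>K; I-p>K; I-q>L; J-p>F; J-q>M; K-p>M; K-q>N; L-p>N; L-q>O; M-p>I; M-q>P; N-p>P; N-q>O; O-p>O; O-q>O; P-p>L; P-q>O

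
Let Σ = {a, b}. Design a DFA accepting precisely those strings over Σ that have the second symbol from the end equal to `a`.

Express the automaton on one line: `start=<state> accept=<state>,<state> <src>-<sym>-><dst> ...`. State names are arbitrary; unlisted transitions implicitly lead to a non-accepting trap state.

start=S0 accept=S3,S4 S0-a->S1 S0-b->S2 S1-a->S3 S1-b->S4 S2-a->S5 S2-b->S6 S3-a->S3 S3-b->S4 S4-a->S5 S4-b->S6 S5-a->S3 S5-b->S4 S6-a->S5 S6-b->S6

A DFA must remember the last 2 symbols (since which symbol is second-to-last isn't known until the input ends). Use one state per possible window of the last ≤2 symbols; accept from those whose window starts with `a`.
7 states suffice.
        a   b  
>  S0   S1  S2 
   S1   S3  S4 
   S2   S5  S6 
 * S3   S3  S4 
 * S4   S5  S6 
   S5   S3  S4 
   S6   S5  S6 
(> = start, * = accepting)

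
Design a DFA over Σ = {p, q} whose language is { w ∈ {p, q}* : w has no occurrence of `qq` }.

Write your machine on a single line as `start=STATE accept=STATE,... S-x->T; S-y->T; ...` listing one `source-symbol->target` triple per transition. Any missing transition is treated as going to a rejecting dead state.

start=s0; accept=s0,s1; s0-p->s0; s0-q->s1; s1-p->s0; s1-q->s2; s2-p->s2; s2-q->s2

Track partial matches of the forbidden pattern `qq`. State s2 is a dead state reached once `qq` has occurred; every other state accepts. s0 means no part of `qq` is currently matched.
3 states suffice.
        p   q  
>* s0   s0  s1 
 * s1   s0  s2 
   s2   s2  s2 
(> = start, * = accepting)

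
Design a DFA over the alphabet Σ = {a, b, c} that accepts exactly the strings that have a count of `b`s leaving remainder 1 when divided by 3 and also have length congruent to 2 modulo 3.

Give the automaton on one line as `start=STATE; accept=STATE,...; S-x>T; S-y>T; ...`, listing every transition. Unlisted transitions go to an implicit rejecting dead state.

start=S0; accept=S4; S0-a>S1; S0-b>S2; S0-c>S1; S1-a>S3; S1-b>S4; S1-c>S3; S2-a>S4; S2-b>S5; S2-c>S4; S3-a>S0; S3-b>S6; S3-c>S0; S4-a>S6; S4-b>S7; S4-c>S6; S5-a>S7; S5-b>S0; S5-c>S7; S6-a>S2; S6-b>S8; S6-c>S2; S7-a>S8; S7-b>S1; S7-c>S8; S8-a>S5; S8-b>S3; S8-c>S5

Build one automaton per condition and run them in lockstep. The first has 3 states tracking the count of `b`s modulo 3; the second has 3 states tracking the input length modulo 3. A product state is a pair (one from each), accepting exactly when both do.
9 states suffice.
        a   b   c  
>  S0   S1  S2  S1 
   S1   S3  S4  S3 
   S2   S4  S5  S4 
   S3   S0  S6  S0 
 * S4   S6  S7  S6 
   S5   S7  S0  S7 
   S6   S2  S8  S2 
   S7   S8  S1  S8 
   S8   S5  S3  S5 
(> = start, * = accepting)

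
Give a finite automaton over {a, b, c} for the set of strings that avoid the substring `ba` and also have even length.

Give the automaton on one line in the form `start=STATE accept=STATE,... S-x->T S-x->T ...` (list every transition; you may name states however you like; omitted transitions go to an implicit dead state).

Handle the two conditions separately and then intersect. The first has 3 states tracking partial matches of the forbidden pattern `ba`; the second has 2 states tracking the input length modulo 2. A product state is a pair (one from each), accepting exactly when both do.
A 6-state machine:
        a   b   c  
>* S0   S1  S2  S1 
   S1   S0  S3  S0 
   S2   S4  S3  S0 
 * S3   S5  S2  S1 
   S4   S5  S5  S5 
   S5   S4  S4  S4 
(> = start, * = accepting)

start=S0 accept=S0,S3 S0-a->S1 S0-b->S2 S0-c->S1 S1-a->S0 S1-b->S3 S1-c->S0 S2-a->S4 S2-b->S3 S2-c->S0 S3-a->S5 S3-b->S2 S3-c->S1 S4-a->S5 S4-b->S5 S4-c->S5 S5-a->S4 S5-b->S4 S5-c->S4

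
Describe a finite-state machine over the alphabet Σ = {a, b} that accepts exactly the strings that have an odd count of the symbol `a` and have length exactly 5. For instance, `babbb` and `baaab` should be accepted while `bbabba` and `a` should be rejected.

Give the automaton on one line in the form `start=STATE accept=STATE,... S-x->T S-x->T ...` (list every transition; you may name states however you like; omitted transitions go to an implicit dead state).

start=q0 accept=q9 q0-a->q1 q0-b->q2 q1-a->q3 q1-b->q4 q2-a->q4 q2-b->q3 q3-a->q5 q3-b->q6 q4-a->q6 q4-b->q5 q5-a->q7 q5-b->q8 q6-a->q8 q6-b->q7 q7-a->q9 q7-b->q10 q8-a->q10 q8-b->q9 q9-a->q11 q9-b->q12 q10-a->q12 q10-b->q11 q11-a->q12 q11-b->q11 q12-a->q11 q12-b->q12

Handle the two conditions separately and then intersect. One (2 states) tracks the count of `a`s modulo 2; the other (7 states) tracks the input length, saturating at 6. Each combined state is a pair, one component from each; accept when both components accept.
          a    b  
>  q0     q1   q2 
   q1     q3   q4 
   q2     q4   q3 
   q3     q5   q6 
   q4     q6   q5 
   q5     q7   q8 
   q6     q8   q7 
   q7     q9  q10 
   q8    q10   q9 
 * q9    q11  q12 
   q10   q12  q11 
   q11   q12  q11 
   q12   q11  q12 
(> = start, * = accepting)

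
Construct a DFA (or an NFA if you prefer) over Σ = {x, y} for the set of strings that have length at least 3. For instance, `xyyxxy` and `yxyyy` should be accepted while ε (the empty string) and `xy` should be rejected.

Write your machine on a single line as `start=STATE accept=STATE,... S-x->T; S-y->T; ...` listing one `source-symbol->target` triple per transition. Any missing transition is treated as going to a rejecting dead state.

start=A; accept=D,E; A-x->B; A-y->B; B-x->C; B-y->C; C-x->D; C-y->D; D-x->E; D-y->E; E-x->E; E-y->E

Count input length up to 4: every symbol moves from A toward E, which means 'more than 3' and absorbs. Accept from {D, E}.
       x  y 
>  A   B  B 
   B   C  C 
   C   D  D 
 * D   E  E 
 * E   E  E 
(> = start, * = accepting)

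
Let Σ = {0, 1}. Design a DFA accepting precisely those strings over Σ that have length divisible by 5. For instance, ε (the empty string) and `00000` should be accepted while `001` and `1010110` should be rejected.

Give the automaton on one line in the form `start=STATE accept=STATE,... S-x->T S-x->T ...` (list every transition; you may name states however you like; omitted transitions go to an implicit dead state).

Only the length mod 5 matters, so use a 5-cycle: from any state, every input symbol moves to the next state, wrapping E back to A. Mark A accepting.
A 5-state machine:
       0  1 
>* A   B  B 
   B   C  C 
   C   D  D 
   D   E  E 
   E   A  A 
(> = start, * = accepting)

start=A accept=A A-0->B A-1->B B-0->C B-1->C C-0->D C-1->D D-0->E D-1->E E-0->A E-1->A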